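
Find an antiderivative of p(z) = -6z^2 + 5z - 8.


Reverse power rule on each term:
  ∫ -6z^2 dz = -2z^3
  ∫ 5z dz = (5/2)z^2
  ∫ -8 dz = -8z
F(z) = -2z^3 + (5/2)z^2 - 8z + C


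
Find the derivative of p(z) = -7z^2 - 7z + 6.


Apply the power rule term by term:
  d/dz(-7z^2) = -14z
  d/dz(-7z) = -7
  d/dz(6) = 0
p'(z) = -14z - 7


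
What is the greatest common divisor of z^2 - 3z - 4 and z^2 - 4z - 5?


Factor each:
  z^2 - 3z - 4 = (z + 1)(z - 4)
  z^2 - 4z - 5 = (z + 1)(z - 5)
Common monic factor: z + 1


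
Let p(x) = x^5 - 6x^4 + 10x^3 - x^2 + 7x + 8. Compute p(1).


Using direct substitution:
  1 * (1)^5 = 1
  -6 * (1)^4 = -6
  10 * (1)^3 = 10
  -1 * (1)^2 = -1
  7 * (1)^1 = 7
  constant: 8
Sum = 1 - 6 + 10 - 1 + 7 + 8 = 19


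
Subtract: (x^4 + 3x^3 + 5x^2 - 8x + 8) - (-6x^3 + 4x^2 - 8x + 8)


Distribute the minus sign:
  (x^4 + 3x^3 + 5x^2 - 8x + 8)
- (-6x^3 + 4x^2 - 8x + 8)
Negate second polynomial: 6x^3 - 4x^2 + 8x - 8
Add: x^4 + 9x^3 + x^2


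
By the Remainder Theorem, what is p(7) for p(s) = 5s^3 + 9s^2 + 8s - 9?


By the Remainder Theorem, the remainder equals p(7):
  5*(7)^3 = 1715
  9*(7)^2 = 441
  8*(7)^1 = 56
  constant: -9
Sum: 1715 + 441 + 56 - 9 = 2203


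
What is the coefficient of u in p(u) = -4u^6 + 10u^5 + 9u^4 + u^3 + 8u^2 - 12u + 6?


Read off the coefficient of u: -12


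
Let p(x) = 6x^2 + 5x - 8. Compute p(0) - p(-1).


p(0) = -8
p(-1) = -7
p(0) - p(-1) = -8 + 7 = -1


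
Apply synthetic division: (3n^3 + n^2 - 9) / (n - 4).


Synthetic division with c = 4. Coefficients: 3, 1, 0, -9
Bring down 3.
  3 * 4 = 12; 12 + 1 = 13
  13 * 4 = 52; 52 + 0 = 52
  52 * 4 = 208; 208 - 9 = 199
Quotient: 3n^2 + 13n + 52, Remainder: 199


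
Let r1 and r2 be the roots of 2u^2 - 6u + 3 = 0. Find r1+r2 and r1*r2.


For au^2+bu+c=0: sum = -b/a, product = c/a.
a=2, b=-6, c=3
Sum = -(-6)/2 = 3
Product = (3)/2 = 3/2


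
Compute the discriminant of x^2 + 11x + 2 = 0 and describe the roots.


D = b^2 - 4ac = (11)^2 - 4(1)(2) = 121 - 8 = 113
Since D > 0: two distinct irrational roots


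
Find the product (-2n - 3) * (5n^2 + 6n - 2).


Distribute each term of the first polynomial:
  (-2n)(5n^2 + 6n - 2) = -10n^3 - 12n^2 + 4n
  (-3)(5n^2 + 6n - 2) = -15n^2 - 18n + 6
Sum: -10n^3 - 27n^2 - 14n + 6


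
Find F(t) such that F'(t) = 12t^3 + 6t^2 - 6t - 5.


Reverse power rule on each term:
  ∫ 12t^3 dt = 3t^4
  ∫ 6t^2 dt = 2t^3
  ∫ -6t dt = -3t^2
  ∫ -5 dt = -5t
F(t) = 3t^4 + 2t^3 - 3t^2 - 5t + C


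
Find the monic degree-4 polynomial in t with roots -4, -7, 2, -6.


p(t) = (t + 4)(t + 7)(t - 2)(t + 6)
Expand: t^4 + 15t^3 + 60t^2 - 20t - 336


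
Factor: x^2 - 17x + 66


Roots satisfy r1 + r2 = -b/a = 17 and r1*r2 = c/a = 66.
So r1 = 6, r2 = 11.
x^2 - 17x + 66 = (x - r1)(x - r2) = (x - 6)(x - 11)


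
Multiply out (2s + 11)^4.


Expand (2s + 11)^4 by repeated multiplication:
  (2s + 11)^2 = 4s^2 + 44s + 121
  (2s + 11)^3 = 8s^3 + 132s^2 + 726s + 1331
= 16s^4 + 352s^3 + 2904s^2 + 10648s + 14641


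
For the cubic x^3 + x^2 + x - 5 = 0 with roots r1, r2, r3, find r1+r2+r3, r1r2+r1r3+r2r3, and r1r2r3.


Monic cubic x^3+bx^2+cx+d=0: sum=-b, pairwise sum=c, product=-d.
b=1, c=1, d=-5
r1+r2+r3 = -1
r1r2+r1r3+r2r3 = 1
r1r2r3 = 5


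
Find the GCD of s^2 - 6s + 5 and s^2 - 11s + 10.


Factor each:
  s^2 - 6s + 5 = (s - 1)(s - 5)
  s^2 - 11s + 10 = (s - 1)(s - 10)
Common monic factor: s - 1


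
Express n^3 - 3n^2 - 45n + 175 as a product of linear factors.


Try integer roots (divisors of 175). n=5: p(5)=0.
Divide out (n - 5): quotient is n^2 + 2n - 35.
Factor the quadratic: (n + 7)(n - 5)
Result: (n - 5)(n + 7)(n - 5)


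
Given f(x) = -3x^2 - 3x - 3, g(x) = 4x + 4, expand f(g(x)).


Substitute g(x) into f:
f(g(x)) = -3*(4x + 4)^2 + (-3)*(4x + 4) + (-3)
(4x + 4)^2 = 16x^2 + 32x + 16
Expand and combine: -48x^2 - 108x - 63


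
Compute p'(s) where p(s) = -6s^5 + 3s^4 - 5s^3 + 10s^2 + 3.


Apply the power rule term by term:
  d/ds(-6s^5) = -30s^4
  d/ds(3s^4) = 12s^3
  d/ds(-5s^3) = -15s^2
  d/ds(10s^2) = 20s
  d/ds(3) = 0
p'(s) = -30s^4 + 12s^3 - 15s^2 + 20s


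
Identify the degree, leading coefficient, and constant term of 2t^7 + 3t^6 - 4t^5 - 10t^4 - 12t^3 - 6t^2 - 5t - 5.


Highest power of t is 7, with coefficient 2. Constant term is -5.
Degree = 7, leading coefficient = 2, constant term = -5


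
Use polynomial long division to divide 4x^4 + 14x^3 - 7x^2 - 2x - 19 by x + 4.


(4x^4 + 14x^3 - 7x^2 - 2x - 19) / (x + 4)
Step 1: 4x^3 * (x + 4) = 4x^4 + 16x^3; subtract.
Step 2: -2x^2 * (x + 4) = -2x^3 - 8x^2; subtract.
Step 3: x * (x + 4) = x^2 + 4x; subtract.
Step 4: -6 * (x + 4) = -6x - 24; subtract.
Quotient: 4x^3 - 2x^2 + x - 6, Remainder: 5


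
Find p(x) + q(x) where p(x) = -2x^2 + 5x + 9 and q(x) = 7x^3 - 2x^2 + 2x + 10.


Align terms by degree and add:
  -2x^2 + 5x + 9
+ 7x^3 - 2x^2 + 2x + 10
= 7x^3 - 4x^2 + 7x + 19


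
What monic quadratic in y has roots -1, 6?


p(y) = (y + 1)(y - 6)
Expand: y^2 - 5y - 6


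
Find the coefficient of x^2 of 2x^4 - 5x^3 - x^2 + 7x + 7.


Read off the coefficient of x^2: -1


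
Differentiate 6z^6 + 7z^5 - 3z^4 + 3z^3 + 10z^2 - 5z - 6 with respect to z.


Apply the power rule term by term:
  d/dz(6z^6) = 36z^5
  d/dz(7z^5) = 35z^4
  d/dz(-3z^4) = -12z^3
  d/dz(3z^3) = 9z^2
  d/dz(10z^2) = 20z
  d/dz(-5z) = -5
  d/dz(-6) = 0
p'(z) = 36z^5 + 35z^4 - 12z^3 + 9z^2 + 20z - 5


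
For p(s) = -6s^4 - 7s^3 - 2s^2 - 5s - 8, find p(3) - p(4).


p(3) = -716
p(4) = -2044
p(3) - p(4) = -716 + 2044 = 1328


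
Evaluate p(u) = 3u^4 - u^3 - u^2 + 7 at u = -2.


Using direct substitution:
  3 * (-2)^4 = 48
  -1 * (-2)^3 = 8
  -1 * (-2)^2 = -4
  0 * (-2)^1 = 0
  constant: 7
Sum = 48 + 8 - 4 + 0 + 7 = 59


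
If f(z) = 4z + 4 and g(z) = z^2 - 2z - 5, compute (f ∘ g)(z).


Substitute g(z) into f:
f(g(z)) = 4*(z^2 - 2z - 5) + 4
Expand and combine: 4z^2 - 8z - 16


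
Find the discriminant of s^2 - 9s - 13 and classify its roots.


D = b^2 - 4ac = (-9)^2 - 4(1)(-13) = 81 + 52 = 133
Since D > 0: two distinct irrational roots


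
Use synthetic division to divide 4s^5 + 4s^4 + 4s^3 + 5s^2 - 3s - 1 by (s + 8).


Synthetic division with c = -8. Coefficients: 4, 4, 4, 5, -3, -1
Bring down 4.
  4 * -8 = -32; -32 + 4 = -28
  -28 * -8 = 224; 224 + 4 = 228
  228 * -8 = -1824; -1824 + 5 = -1819
  -1819 * -8 = 14552; 14552 - 3 = 14549
  14549 * -8 = -116392; -116392 - 1 = -116393
Quotient: 4s^4 - 28s^3 + 228s^2 - 1819s + 14549, Remainder: -116393


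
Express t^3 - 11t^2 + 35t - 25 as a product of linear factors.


Try integer roots (divisors of -25). t=5: p(5)=0.
Divide out (t - 5): quotient is t^2 - 6t + 5.
Factor the quadratic: (t - 1)(t - 5)
Result: (t - 5)(t - 1)(t - 5)


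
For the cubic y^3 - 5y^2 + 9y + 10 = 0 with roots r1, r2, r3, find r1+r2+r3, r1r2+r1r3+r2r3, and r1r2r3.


Monic cubic y^3+by^2+cy+d=0: sum=-b, pairwise sum=c, product=-d.
b=-5, c=9, d=10
r1+r2+r3 = 5
r1r2+r1r3+r2r3 = 9
r1r2r3 = -10


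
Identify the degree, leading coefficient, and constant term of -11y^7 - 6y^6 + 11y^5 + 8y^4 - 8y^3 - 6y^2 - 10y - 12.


Highest power of y is 7, with coefficient -11. Constant term is -12.
Degree = 7, leading coefficient = -11, constant term = -12


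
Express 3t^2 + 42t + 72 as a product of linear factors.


Roots satisfy r1 + r2 = -b/a = -14 and r1*r2 = c/a = 24.
So r1 = -2, r2 = -12.
3t^2 + 42t + 72 = 3(t - r1)(t - r2) = 3(t + 2)(t + 12)


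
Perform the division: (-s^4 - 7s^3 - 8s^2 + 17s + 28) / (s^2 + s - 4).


(-s^4 - 7s^3 - 8s^2 + 17s + 28) / (s^2 + s - 4)
Step 1: -s^2 * (s^2 + s - 4) = -s^4 - s^3 + 4s^2; subtract.
Step 2: -6s * (s^2 + s - 4) = -6s^3 - 6s^2 + 24s; subtract.
Step 3: -6 * (s^2 + s - 4) = -6s^2 - 6s + 24; subtract.
Quotient: -s^2 - 6s - 6, Remainder: -s + 4


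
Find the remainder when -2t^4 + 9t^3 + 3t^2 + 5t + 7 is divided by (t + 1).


By the Remainder Theorem, the remainder equals p(-1):
  -2*(-1)^4 = -2
  9*(-1)^3 = -9
  3*(-1)^2 = 3
  5*(-1)^1 = -5
  constant: 7
Sum: -2 - 9 + 3 - 5 + 7 = -6


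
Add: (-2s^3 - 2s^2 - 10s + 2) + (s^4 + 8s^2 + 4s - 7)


Align terms by degree and add:
  -2s^3 - 2s^2 - 10s + 2
+ s^4 + 8s^2 + 4s - 7
= s^4 - 2s^3 + 6s^2 - 6s - 5


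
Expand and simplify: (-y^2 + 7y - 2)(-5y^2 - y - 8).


Distribute each term of the first polynomial:
  (-y^2)(-5y^2 - y - 8) = 5y^4 + y^3 + 8y^2
  (7y)(-5y^2 - y - 8) = -35y^3 - 7y^2 - 56y
  (-2)(-5y^2 - y - 8) = 10y^2 + 2y + 16
Sum: 5y^4 - 34y^3 + 11y^2 - 54y + 16


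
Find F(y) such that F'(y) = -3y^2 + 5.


Reverse power rule on each term:
  ∫ -3y^2 dy = -y^3
  ∫ 5 dy = 5y
F(y) = -y^3 + 5y + C


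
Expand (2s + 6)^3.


Expand (2s + 6)^3 by repeated multiplication:
  (2s + 6)^2 = 4s^2 + 24s + 36
= 8s^3 + 72s^2 + 216s + 216


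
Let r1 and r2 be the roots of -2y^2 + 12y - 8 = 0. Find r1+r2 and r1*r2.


For ay^2+by+c=0: sum = -b/a, product = c/a.
a=-2, b=12, c=-8
Sum = -(12)/-2 = 6
Product = (-8)/-2 = 4


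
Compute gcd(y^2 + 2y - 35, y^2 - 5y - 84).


Factor each:
  y^2 + 2y - 35 = (y + 7)(y - 5)
  y^2 - 5y - 84 = (y + 7)(y - 12)
Common monic factor: y + 7


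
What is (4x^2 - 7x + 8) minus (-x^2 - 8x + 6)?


Distribute the minus sign:
  (4x^2 - 7x + 8)
- (-x^2 - 8x + 6)
Negate second polynomial: x^2 + 8x - 6
Add: 5x^2 + x + 2


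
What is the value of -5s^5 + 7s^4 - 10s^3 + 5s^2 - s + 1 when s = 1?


Using direct substitution:
  -5 * (1)^5 = -5
  7 * (1)^4 = 7
  -10 * (1)^3 = -10
  5 * (1)^2 = 5
  -1 * (1)^1 = -1
  constant: 1
Sum = -5 + 7 - 10 + 5 - 1 + 1 = -3


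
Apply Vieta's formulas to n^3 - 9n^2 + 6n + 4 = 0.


Monic cubic n^3+bn^2+cn+d=0: sum=-b, pairwise sum=c, product=-d.
b=-9, c=6, d=4
r1+r2+r3 = 9
r1r2+r1r3+r2r3 = 6
r1r2r3 = -4


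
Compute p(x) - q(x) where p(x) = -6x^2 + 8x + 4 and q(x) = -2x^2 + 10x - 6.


Distribute the minus sign:
  (-6x^2 + 8x + 4)
- (-2x^2 + 10x - 6)
Negate second polynomial: 2x^2 - 10x + 6
Add: -4x^2 - 2x + 10


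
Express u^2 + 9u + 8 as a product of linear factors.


Roots satisfy r1 + r2 = -b/a = -9 and r1*r2 = c/a = 8.
So r1 = -1, r2 = -8.
u^2 + 9u + 8 = (u - r1)(u - r2) = (u + 1)(u + 8)


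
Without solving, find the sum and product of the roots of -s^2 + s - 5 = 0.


For as^2+bs+c=0: sum = -b/a, product = c/a.
a=-1, b=1, c=-5
Sum = -(1)/-1 = 1
Product = (-5)/-1 = 5


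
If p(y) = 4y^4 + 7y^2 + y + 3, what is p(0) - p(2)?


p(0) = 3
p(2) = 97
p(0) - p(2) = 3 - 97 = -94


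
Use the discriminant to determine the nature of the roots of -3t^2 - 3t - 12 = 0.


D = b^2 - 4ac = (-3)^2 - 4(-3)(-12) = 9 - 144 = -135
Since D < 0: two complex conjugate roots (no real roots)


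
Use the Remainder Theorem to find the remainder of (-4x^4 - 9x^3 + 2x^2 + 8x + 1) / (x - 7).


By the Remainder Theorem, the remainder equals p(7):
  -4*(7)^4 = -9604
  -9*(7)^3 = -3087
  2*(7)^2 = 98
  8*(7)^1 = 56
  constant: 1
Sum: -9604 - 3087 + 98 + 56 + 1 = -12536


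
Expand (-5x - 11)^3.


Expand (-5x - 11)^3 by repeated multiplication:
  (-5x - 11)^2 = 25x^2 + 110x + 121
= -125x^3 - 825x^2 - 1815x - 1331


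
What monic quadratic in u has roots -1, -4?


p(u) = (u + 1)(u + 4)
Expand: u^2 + 5u + 4


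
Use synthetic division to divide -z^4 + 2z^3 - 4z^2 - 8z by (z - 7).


Synthetic division with c = 7. Coefficients: -1, 2, -4, -8, 0
Bring down -1.
  -1 * 7 = -7; -7 + 2 = -5
  -5 * 7 = -35; -35 - 4 = -39
  -39 * 7 = -273; -273 - 8 = -281
  -281 * 7 = -1967; -1967 + 0 = -1967
Quotient: -z^3 - 5z^2 - 39z - 281, Remainder: -1967


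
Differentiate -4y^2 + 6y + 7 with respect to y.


Apply the power rule term by term:
  d/dy(-4y^2) = -8y
  d/dy(6y) = 6
  d/dy(7) = 0
p'(y) = -8y + 6


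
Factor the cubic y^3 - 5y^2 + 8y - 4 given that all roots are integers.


Try integer roots (divisors of -4). y=2: p(2)=0.
Divide out (y - 2): quotient is y^2 - 3y + 2.
Factor the quadratic: (y - 1)(y - 2)
Result: (y - 2)(y - 1)(y - 2)


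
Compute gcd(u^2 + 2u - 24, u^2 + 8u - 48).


Factor each:
  u^2 + 2u - 24 = (u - 4)(u + 6)
  u^2 + 8u - 48 = (u - 4)(u + 12)
Common monic factor: u - 4


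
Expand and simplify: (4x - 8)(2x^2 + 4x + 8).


Distribute each term of the first polynomial:
  (4x)(2x^2 + 4x + 8) = 8x^3 + 16x^2 + 32x
  (-8)(2x^2 + 4x + 8) = -16x^2 - 32x - 64
Sum: 8x^3 - 64


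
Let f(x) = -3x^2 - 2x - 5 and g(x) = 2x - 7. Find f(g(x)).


Substitute g(x) into f:
f(g(x)) = -3*(2x - 7)^2 + (-2)*(2x - 7) + (-5)
(2x - 7)^2 = 4x^2 - 28x + 49
Expand and combine: -12x^2 + 80x - 138


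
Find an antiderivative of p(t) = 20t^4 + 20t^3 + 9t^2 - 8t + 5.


Reverse power rule on each term:
  ∫ 20t^4 dt = 4t^5
  ∫ 20t^3 dt = 5t^4
  ∫ 9t^2 dt = 3t^3
  ∫ -8t dt = -4t^2
  ∫ 5 dt = 5t
F(t) = 4t^5 + 5t^4 + 3t^3 - 4t^2 + 5t + C


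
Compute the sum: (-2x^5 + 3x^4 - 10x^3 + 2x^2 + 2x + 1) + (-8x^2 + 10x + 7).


Align terms by degree and add:
  -2x^5 + 3x^4 - 10x^3 + 2x^2 + 2x + 1
  -8x^2 + 10x + 7
= -2x^5 + 3x^4 - 10x^3 - 6x^2 + 12x + 8


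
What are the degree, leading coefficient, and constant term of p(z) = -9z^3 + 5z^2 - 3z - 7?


Highest power of z is 3, with coefficient -9. Constant term is -7.
Degree = 3, leading coefficient = -9, constant term = -7


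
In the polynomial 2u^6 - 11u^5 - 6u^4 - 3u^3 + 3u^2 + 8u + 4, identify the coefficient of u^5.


Read off the coefficient of u^5: -11


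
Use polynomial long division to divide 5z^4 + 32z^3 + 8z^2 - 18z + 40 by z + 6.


(5z^4 + 32z^3 + 8z^2 - 18z + 40) / (z + 6)
Step 1: 5z^3 * (z + 6) = 5z^4 + 30z^3; subtract.
Step 2: 2z^2 * (z + 6) = 2z^3 + 12z^2; subtract.
Step 3: -4z * (z + 6) = -4z^2 - 24z; subtract.
Step 4: 6 * (z + 6) = 6z + 36; subtract.
Quotient: 5z^3 + 2z^2 - 4z + 6, Remainder: 4


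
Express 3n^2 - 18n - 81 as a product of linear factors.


Roots satisfy r1 + r2 = -b/a = 6 and r1*r2 = c/a = -27.
So r1 = 9, r2 = -3.
3n^2 - 18n - 81 = 3(n - r1)(n - r2) = 3(n - 9)(n + 3)


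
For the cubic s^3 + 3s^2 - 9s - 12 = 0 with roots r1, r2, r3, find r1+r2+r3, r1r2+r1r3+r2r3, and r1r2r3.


Monic cubic s^3+bs^2+cs+d=0: sum=-b, pairwise sum=c, product=-d.
b=3, c=-9, d=-12
r1+r2+r3 = -3
r1r2+r1r3+r2r3 = -9
r1r2r3 = 12


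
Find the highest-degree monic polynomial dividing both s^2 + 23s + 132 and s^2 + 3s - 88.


Factor each:
  s^2 + 23s + 132 = (s + 11)(s + 12)
  s^2 + 3s - 88 = (s + 11)(s - 8)
Common monic factor: s + 11


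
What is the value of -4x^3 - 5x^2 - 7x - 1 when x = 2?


Using direct substitution:
  -4 * (2)^3 = -32
  -5 * (2)^2 = -20
  -7 * (2)^1 = -14
  constant: -1
Sum = -32 - 20 - 14 - 1 = -67


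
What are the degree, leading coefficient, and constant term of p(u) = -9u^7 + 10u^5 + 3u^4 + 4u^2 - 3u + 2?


Highest power of u is 7, with coefficient -9. Constant term is 2.
Degree = 7, leading coefficient = -9, constant term = 2


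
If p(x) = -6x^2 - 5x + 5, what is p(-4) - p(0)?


p(-4) = -71
p(0) = 5
p(-4) - p(0) = -71 - 5 = -76


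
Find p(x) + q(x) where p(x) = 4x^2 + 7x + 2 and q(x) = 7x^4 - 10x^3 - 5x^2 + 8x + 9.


Align terms by degree and add:
  4x^2 + 7x + 2
+ 7x^4 - 10x^3 - 5x^2 + 8x + 9
= 7x^4 - 10x^3 - x^2 + 15x + 11


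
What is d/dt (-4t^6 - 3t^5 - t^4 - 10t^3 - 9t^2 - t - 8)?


Apply the power rule term by term:
  d/dt(-4t^6) = -24t^5
  d/dt(-3t^5) = -15t^4
  d/dt(-t^4) = -4t^3
  d/dt(-10t^3) = -30t^2
  d/dt(-9t^2) = -18t
  d/dt(-t) = -1
  d/dt(-8) = 0
p'(t) = -24t^5 - 15t^4 - 4t^3 - 30t^2 - 18t - 1


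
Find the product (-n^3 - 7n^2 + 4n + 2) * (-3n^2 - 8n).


Distribute each term of the first polynomial:
  (-n^3)(-3n^2 - 8n) = 3n^5 + 8n^4
  (-7n^2)(-3n^2 - 8n) = 21n^4 + 56n^3
  (4n)(-3n^2 - 8n) = -12n^3 - 32n^2
  (2)(-3n^2 - 8n) = -6n^2 - 16n
Sum: 3n^5 + 29n^4 + 44n^3 - 38n^2 - 16n


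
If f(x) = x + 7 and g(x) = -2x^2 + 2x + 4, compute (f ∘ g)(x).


Substitute g(x) into f:
f(g(x)) = 1*(-2x^2 + 2x + 4) + 7
Expand and combine: -2x^2 + 2x + 11


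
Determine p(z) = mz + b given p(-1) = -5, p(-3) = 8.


p(z) = mz + b. Using p(-1)=-5, p(-3)=8:
m = (-5 - 8)/(-1 + 3) = -13/2 = -13/2
b = -5 - m*(-1) = -5 - 13/2 = -23/2
p(z) = -(13/2)z - (23/2)


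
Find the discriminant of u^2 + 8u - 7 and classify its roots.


D = b^2 - 4ac = (8)^2 - 4(1)(-7) = 64 + 28 = 92
Since D > 0: two distinct irrational roots


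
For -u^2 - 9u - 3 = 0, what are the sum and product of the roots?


For au^2+bu+c=0: sum = -b/a, product = c/a.
a=-1, b=-9, c=-3
Sum = -(-9)/-1 = -9
Product = (-3)/-1 = 3


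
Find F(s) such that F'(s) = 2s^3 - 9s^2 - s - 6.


Reverse power rule on each term:
  ∫ 2s^3 ds = (1/2)s^4
  ∫ -9s^2 ds = -3s^3
  ∫ -s ds = -(1/2)s^2
  ∫ -6 ds = -6s
F(s) = (1/2)s^4 - 3s^3 - (1/2)s^2 - 6s + C


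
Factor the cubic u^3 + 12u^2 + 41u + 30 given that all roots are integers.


Try integer roots (divisors of 30). u=-1: p(-1)=0.
Divide out (u + 1): quotient is u^2 + 11u + 30.
Factor the quadratic: (u + 5)(u + 6)
Result: (u + 1)(u + 5)(u + 6)


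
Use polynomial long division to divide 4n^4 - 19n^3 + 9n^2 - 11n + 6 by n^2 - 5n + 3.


(4n^4 - 19n^3 + 9n^2 - 11n + 6) / (n^2 - 5n + 3)
Step 1: 4n^2 * (n^2 - 5n + 3) = 4n^4 - 20n^3 + 12n^2; subtract.
Step 2: n * (n^2 - 5n + 3) = n^3 - 5n^2 + 3n; subtract.
Step 3: 2 * (n^2 - 5n + 3) = 2n^2 - 10n + 6; subtract.
Quotient: 4n^2 + n + 2, Remainder: -4n


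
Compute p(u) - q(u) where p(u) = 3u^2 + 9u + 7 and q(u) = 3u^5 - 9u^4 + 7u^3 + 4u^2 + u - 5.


Distribute the minus sign:
  (3u^2 + 9u + 7)
- (3u^5 - 9u^4 + 7u^3 + 4u^2 + u - 5)
Negate second polynomial: -3u^5 + 9u^4 - 7u^3 - 4u^2 - u + 5
Add: -3u^5 + 9u^4 - 7u^3 - u^2 + 8u + 12


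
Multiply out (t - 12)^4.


Expand (t - 12)^4 by repeated multiplication:
  (t - 12)^2 = t^2 - 24t + 144
  (t - 12)^3 = t^3 - 36t^2 + 432t - 1728
= t^4 - 48t^3 + 864t^2 - 6912t + 20736


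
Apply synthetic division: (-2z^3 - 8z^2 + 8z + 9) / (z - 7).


Synthetic division with c = 7. Coefficients: -2, -8, 8, 9
Bring down -2.
  -2 * 7 = -14; -14 - 8 = -22
  -22 * 7 = -154; -154 + 8 = -146
  -146 * 7 = -1022; -1022 + 9 = -1013
Quotient: -2z^2 - 22z - 146, Remainder: -1013


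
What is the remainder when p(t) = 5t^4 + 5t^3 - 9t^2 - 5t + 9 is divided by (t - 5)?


By the Remainder Theorem, the remainder equals p(5):
  5*(5)^4 = 3125
  5*(5)^3 = 625
  -9*(5)^2 = -225
  -5*(5)^1 = -25
  constant: 9
Sum: 3125 + 625 - 225 - 25 + 9 = 3509


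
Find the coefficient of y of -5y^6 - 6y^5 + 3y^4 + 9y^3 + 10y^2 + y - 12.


Read off the coefficient of y: 1


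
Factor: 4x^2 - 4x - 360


Roots satisfy r1 + r2 = -b/a = 1 and r1*r2 = c/a = -90.
So r1 = -9, r2 = 10.
4x^2 - 4x - 360 = 4(x - r1)(x - r2) = 4(x + 9)(x - 10)


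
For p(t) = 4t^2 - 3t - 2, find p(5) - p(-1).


p(5) = 83
p(-1) = 5
p(5) - p(-1) = 83 - 5 = 78


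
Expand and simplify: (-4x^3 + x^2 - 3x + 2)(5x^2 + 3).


Distribute each term of the first polynomial:
  (-4x^3)(5x^2 + 3) = -20x^5 - 12x^3
  (x^2)(5x^2 + 3) = 5x^4 + 3x^2
  (-3x)(5x^2 + 3) = -15x^3 - 9x
  (2)(5x^2 + 3) = 10x^2 + 6
Sum: -20x^5 + 5x^4 - 27x^3 + 13x^2 - 9x + 6


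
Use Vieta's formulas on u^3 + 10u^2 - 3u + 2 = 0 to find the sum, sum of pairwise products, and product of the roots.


Monic cubic u^3+bu^2+cu+d=0: sum=-b, pairwise sum=c, product=-d.
b=10, c=-3, d=2
r1+r2+r3 = -10
r1r2+r1r3+r2r3 = -3
r1r2r3 = -2


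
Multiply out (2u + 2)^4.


Expand (2u + 2)^4 by repeated multiplication:
  (2u + 2)^2 = 4u^2 + 8u + 4
  (2u + 2)^3 = 8u^3 + 24u^2 + 24u + 8
= 16u^4 + 64u^3 + 96u^2 + 64u + 16


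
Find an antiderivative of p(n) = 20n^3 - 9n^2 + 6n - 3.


Reverse power rule on each term:
  ∫ 20n^3 dn = 5n^4
  ∫ -9n^2 dn = -3n^3
  ∫ 6n dn = 3n^2
  ∫ -3 dn = -3n
F(n) = 5n^4 - 3n^3 + 3n^2 - 3n + C


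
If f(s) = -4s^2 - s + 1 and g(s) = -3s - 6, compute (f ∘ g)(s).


Substitute g(s) into f:
f(g(s)) = -4*(-3s - 6)^2 + (-1)*(-3s - 6) + 1
(-3s - 6)^2 = 9s^2 + 36s + 36
Expand and combine: -36s^2 - 141s - 137


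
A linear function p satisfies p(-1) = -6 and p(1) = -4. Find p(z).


p(z) = mz + b. Using p(-1)=-6, p(1)=-4:
m = (-6 + 4)/(-1 - 1) = -2/-2 = 1
b = -6 - m*(-1) = -6 + 1 = -5
p(z) = z - 5


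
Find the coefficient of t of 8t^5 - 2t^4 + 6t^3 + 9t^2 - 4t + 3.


Read off the coefficient of t: -4


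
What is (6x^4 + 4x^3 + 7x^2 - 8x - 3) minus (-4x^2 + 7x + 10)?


Distribute the minus sign:
  (6x^4 + 4x^3 + 7x^2 - 8x - 3)
- (-4x^2 + 7x + 10)
Negate second polynomial: 4x^2 - 7x - 10
Add: 6x^4 + 4x^3 + 11x^2 - 15x - 13


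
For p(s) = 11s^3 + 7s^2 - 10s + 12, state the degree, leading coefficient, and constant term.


Highest power of s is 3, with coefficient 11. Constant term is 12.
Degree = 3, leading coefficient = 11, constant term = 12


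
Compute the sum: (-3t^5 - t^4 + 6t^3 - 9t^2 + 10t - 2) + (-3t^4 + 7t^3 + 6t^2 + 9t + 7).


Align terms by degree and add:
  -3t^5 - t^4 + 6t^3 - 9t^2 + 10t - 2
  -3t^4 + 7t^3 + 6t^2 + 9t + 7
= -3t^5 - 4t^4 + 13t^3 - 3t^2 + 19t + 5


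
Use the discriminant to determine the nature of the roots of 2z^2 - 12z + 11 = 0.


D = b^2 - 4ac = (-12)^2 - 4(2)(11) = 144 - 88 = 56
Since D > 0: two distinct irrational roots


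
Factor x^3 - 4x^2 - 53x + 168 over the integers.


Try integer roots (divisors of 168). x=8: p(8)=0.
Divide out (x - 8): quotient is x^2 + 4x - 21.
Factor the quadratic: (x - 3)(x + 7)
Result: (x - 8)(x - 3)(x + 7)


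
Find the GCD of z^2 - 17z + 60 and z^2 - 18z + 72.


Factor each:
  z^2 - 17z + 60 = (z - 12)(z - 5)
  z^2 - 18z + 72 = (z - 12)(z - 6)
Common monic factor: z - 12


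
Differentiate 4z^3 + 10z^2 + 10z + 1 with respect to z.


Apply the power rule term by term:
  d/dz(4z^3) = 12z^2
  d/dz(10z^2) = 20z
  d/dz(10z) = 10
  d/dz(1) = 0
p'(z) = 12z^2 + 20z + 10


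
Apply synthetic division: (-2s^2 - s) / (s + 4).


Synthetic division with c = -4. Coefficients: -2, -1, 0
Bring down -2.
  -2 * -4 = 8; 8 - 1 = 7
  7 * -4 = -28; -28 + 0 = -28
Quotient: -2s + 7, Remainder: -28


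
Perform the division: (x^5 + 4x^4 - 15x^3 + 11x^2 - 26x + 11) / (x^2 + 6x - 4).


(x^5 + 4x^4 - 15x^3 + 11x^2 - 26x + 11) / (x^2 + 6x - 4)
Step 1: x^3 * (x^2 + 6x - 4) = x^5 + 6x^4 - 4x^3; subtract.
Step 2: -2x^2 * (x^2 + 6x - 4) = -2x^4 - 12x^3 + 8x^2; subtract.
Step 3: x * (x^2 + 6x - 4) = x^3 + 6x^2 - 4x; subtract.
Step 4: -3 * (x^2 + 6x - 4) = -3x^2 - 18x + 12; subtract.
Quotient: x^3 - 2x^2 + x - 3, Remainder: -4x - 1


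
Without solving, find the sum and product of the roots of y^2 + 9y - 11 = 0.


For ay^2+by+c=0: sum = -b/a, product = c/a.
a=1, b=9, c=-11
Sum = -(9)/1 = -9
Product = (-11)/1 = -11


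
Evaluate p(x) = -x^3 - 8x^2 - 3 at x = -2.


Using direct substitution:
  -1 * (-2)^3 = 8
  -8 * (-2)^2 = -32
  0 * (-2)^1 = 0
  constant: -3
Sum = 8 - 32 + 0 - 3 = -27


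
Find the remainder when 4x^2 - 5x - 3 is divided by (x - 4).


By the Remainder Theorem, the remainder equals p(4):
  4*(4)^2 = 64
  -5*(4)^1 = -20
  constant: -3
Sum: 64 - 20 - 3 = 41


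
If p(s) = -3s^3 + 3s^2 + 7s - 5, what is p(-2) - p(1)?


p(-2) = 17
p(1) = 2
p(-2) - p(1) = 17 - 2 = 15


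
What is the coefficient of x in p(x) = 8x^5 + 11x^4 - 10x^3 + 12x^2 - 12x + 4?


Read off the coefficient of x: -12


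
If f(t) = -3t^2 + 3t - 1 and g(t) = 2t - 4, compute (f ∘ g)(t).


Substitute g(t) into f:
f(g(t)) = -3*(2t - 4)^2 + 3*(2t - 4) + (-1)
(2t - 4)^2 = 4t^2 - 16t + 16
Expand and combine: -12t^2 + 54t - 61


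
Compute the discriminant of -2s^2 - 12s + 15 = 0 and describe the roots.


D = b^2 - 4ac = (-12)^2 - 4(-2)(15) = 144 + 120 = 264
Since D > 0: two distinct irrational roots


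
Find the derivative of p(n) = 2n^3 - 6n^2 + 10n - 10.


Apply the power rule term by term:
  d/dn(2n^3) = 6n^2
  d/dn(-6n^2) = -12n
  d/dn(10n) = 10
  d/dn(-10) = 0
p'(n) = 6n^2 - 12n + 10


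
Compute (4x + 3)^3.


Expand (4x + 3)^3 by repeated multiplication:
  (4x + 3)^2 = 16x^2 + 24x + 9
= 64x^3 + 144x^2 + 108x + 27


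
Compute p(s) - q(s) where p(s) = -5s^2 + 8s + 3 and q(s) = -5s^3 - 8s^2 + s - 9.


Distribute the minus sign:
  (-5s^2 + 8s + 3)
- (-5s^3 - 8s^2 + s - 9)
Negate second polynomial: 5s^3 + 8s^2 - s + 9
Add: 5s^3 + 3s^2 + 7s + 12


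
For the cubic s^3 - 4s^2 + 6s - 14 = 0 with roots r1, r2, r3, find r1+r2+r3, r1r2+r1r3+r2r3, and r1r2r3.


Monic cubic s^3+bs^2+cs+d=0: sum=-b, pairwise sum=c, product=-d.
b=-4, c=6, d=-14
r1+r2+r3 = 4
r1r2+r1r3+r2r3 = 6
r1r2r3 = 14


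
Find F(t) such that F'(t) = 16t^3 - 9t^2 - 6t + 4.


Reverse power rule on each term:
  ∫ 16t^3 dt = 4t^4
  ∫ -9t^2 dt = -3t^3
  ∫ -6t dt = -3t^2
  ∫ 4 dt = 4t
F(t) = 4t^4 - 3t^3 - 3t^2 + 4t + C


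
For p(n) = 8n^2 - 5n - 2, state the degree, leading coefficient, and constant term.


Highest power of n is 2, with coefficient 8. Constant term is -2.
Degree = 2, leading coefficient = 8, constant term = -2


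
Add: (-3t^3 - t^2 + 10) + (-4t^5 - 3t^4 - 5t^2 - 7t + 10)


Align terms by degree and add:
  -3t^3 - t^2 + 10
  -4t^5 - 3t^4 - 5t^2 - 7t + 10
= -4t^5 - 3t^4 - 3t^3 - 6t^2 - 7t + 20


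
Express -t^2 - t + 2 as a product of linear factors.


Roots satisfy r1 + r2 = -b/a = -1 and r1*r2 = c/a = -2.
So r1 = -2, r2 = 1.
-t^2 - t + 2 = -(t - r1)(t - r2) = -(t + 2)(t - 1)


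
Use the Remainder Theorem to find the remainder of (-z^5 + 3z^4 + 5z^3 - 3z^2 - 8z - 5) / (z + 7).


By the Remainder Theorem, the remainder equals p(-7):
  -1*(-7)^5 = 16807
  3*(-7)^4 = 7203
  5*(-7)^3 = -1715
  -3*(-7)^2 = -147
  -8*(-7)^1 = 56
  constant: -5
Sum: 16807 + 7203 - 1715 - 147 + 56 - 5 = 22199


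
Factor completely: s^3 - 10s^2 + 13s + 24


Try integer roots (divisors of 24). s=3: p(3)=0.
Divide out (s - 3): quotient is s^2 - 7s - 8.
Factor the quadratic: (s + 1)(s - 8)
Result: (s - 3)(s + 1)(s - 8)


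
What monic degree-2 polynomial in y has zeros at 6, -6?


p(y) = (y - 6)(y + 6)
Expand: y^2 - 36


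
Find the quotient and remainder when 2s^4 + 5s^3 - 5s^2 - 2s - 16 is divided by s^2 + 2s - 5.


(2s^4 + 5s^3 - 5s^2 - 2s - 16) / (s^2 + 2s - 5)
Step 1: 2s^2 * (s^2 + 2s - 5) = 2s^4 + 4s^3 - 10s^2; subtract.
Step 2: s * (s^2 + 2s - 5) = s^3 + 2s^2 - 5s; subtract.
Step 3: 3 * (s^2 + 2s - 5) = 3s^2 + 6s - 15; subtract.
Quotient: 2s^2 + s + 3, Remainder: -3s - 1


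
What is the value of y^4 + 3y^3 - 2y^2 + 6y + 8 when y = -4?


Using direct substitution:
  1 * (-4)^4 = 256
  3 * (-4)^3 = -192
  -2 * (-4)^2 = -32
  6 * (-4)^1 = -24
  constant: 8
Sum = 256 - 192 - 32 - 24 + 8 = 16


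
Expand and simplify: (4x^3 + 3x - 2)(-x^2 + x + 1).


Distribute each term of the first polynomial:
  (4x^3)(-x^2 + x + 1) = -4x^5 + 4x^4 + 4x^3
  (3x)(-x^2 + x + 1) = -3x^3 + 3x^2 + 3x
  (-2)(-x^2 + x + 1) = 2x^2 - 2x - 2
Sum: -4x^5 + 4x^4 + x^3 + 5x^2 + x - 2


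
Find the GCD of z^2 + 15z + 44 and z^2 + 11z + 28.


Factor each:
  z^2 + 15z + 44 = (z + 4)(z + 11)
  z^2 + 11z + 28 = (z + 4)(z + 7)
Common monic factor: z + 4


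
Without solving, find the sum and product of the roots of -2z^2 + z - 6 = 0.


For az^2+bz+c=0: sum = -b/a, product = c/a.
a=-2, b=1, c=-6
Sum = -(1)/-2 = 1/2
Product = (-6)/-2 = 3


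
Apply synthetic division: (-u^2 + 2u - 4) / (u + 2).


Synthetic division with c = -2. Coefficients: -1, 2, -4
Bring down -1.
  -1 * -2 = 2; 2 + 2 = 4
  4 * -2 = -8; -8 - 4 = -12
Quotient: -u + 4, Remainder: -12


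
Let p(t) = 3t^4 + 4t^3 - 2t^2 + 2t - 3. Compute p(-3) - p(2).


p(-3) = 108
p(2) = 73
p(-3) - p(2) = 108 - 73 = 35


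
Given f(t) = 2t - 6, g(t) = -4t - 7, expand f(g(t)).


Substitute g(t) into f:
f(g(t)) = 2*(-4t - 7) + (-6)
Expand and combine: -8t - 20


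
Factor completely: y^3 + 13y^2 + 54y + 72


Try integer roots (divisors of 72). y=-3: p(-3)=0.
Divide out (y + 3): quotient is y^2 + 10y + 24.
Factor the quadratic: (y + 4)(y + 6)
Result: (y + 3)(y + 4)(y + 6)


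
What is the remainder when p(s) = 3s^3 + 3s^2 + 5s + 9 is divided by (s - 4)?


By the Remainder Theorem, the remainder equals p(4):
  3*(4)^3 = 192
  3*(4)^2 = 48
  5*(4)^1 = 20
  constant: 9
Sum: 192 + 48 + 20 + 9 = 269


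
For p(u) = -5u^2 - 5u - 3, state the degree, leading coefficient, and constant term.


Highest power of u is 2, with coefficient -5. Constant term is -3.
Degree = 2, leading coefficient = -5, constant term = -3


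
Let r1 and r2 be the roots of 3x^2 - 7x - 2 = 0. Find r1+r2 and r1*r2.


For ax^2+bx+c=0: sum = -b/a, product = c/a.
a=3, b=-7, c=-2
Sum = -(-7)/3 = 7/3
Product = (-2)/3 = -2/3


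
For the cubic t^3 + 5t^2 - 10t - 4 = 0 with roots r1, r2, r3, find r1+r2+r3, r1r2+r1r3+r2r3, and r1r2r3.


Monic cubic t^3+bt^2+ct+d=0: sum=-b, pairwise sum=c, product=-d.
b=5, c=-10, d=-4
r1+r2+r3 = -5
r1r2+r1r3+r2r3 = -10
r1r2r3 = 4


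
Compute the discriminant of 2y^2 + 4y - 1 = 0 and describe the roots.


D = b^2 - 4ac = (4)^2 - 4(2)(-1) = 16 + 8 = 24
Since D > 0: two distinct irrational roots


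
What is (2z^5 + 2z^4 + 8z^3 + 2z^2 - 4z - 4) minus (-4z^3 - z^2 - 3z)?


Distribute the minus sign:
  (2z^5 + 2z^4 + 8z^3 + 2z^2 - 4z - 4)
- (-4z^3 - z^2 - 3z)
Negate second polynomial: 4z^3 + z^2 + 3z
Add: 2z^5 + 2z^4 + 12z^3 + 3z^2 - z - 4


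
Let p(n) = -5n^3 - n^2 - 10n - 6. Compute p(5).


Using direct substitution:
  -5 * (5)^3 = -625
  -1 * (5)^2 = -25
  -10 * (5)^1 = -50
  constant: -6
Sum = -625 - 25 - 50 - 6 = -706


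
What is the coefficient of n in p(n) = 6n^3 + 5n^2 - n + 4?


Read off the coefficient of n: -1


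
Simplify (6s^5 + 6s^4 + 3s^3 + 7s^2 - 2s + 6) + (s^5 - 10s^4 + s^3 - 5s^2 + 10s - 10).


Align terms by degree and add:
  6s^5 + 6s^4 + 3s^3 + 7s^2 - 2s + 6
+ s^5 - 10s^4 + s^3 - 5s^2 + 10s - 10
= 7s^5 - 4s^4 + 4s^3 + 2s^2 + 8s - 4


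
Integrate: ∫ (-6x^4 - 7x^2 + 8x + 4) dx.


Reverse power rule on each term:
  ∫ -6x^4 dx = -(6/5)x^5
  ∫ -7x^2 dx = -(7/3)x^3
  ∫ 8x dx = 4x^2
  ∫ 4 dx = 4x
F(x) = -(6/5)x^5 - (7/3)x^3 + 4x^2 + 4x + C


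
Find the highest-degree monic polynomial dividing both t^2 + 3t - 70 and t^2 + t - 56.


Factor each:
  t^2 + 3t - 70 = (t - 7)(t + 10)
  t^2 + t - 56 = (t - 7)(t + 8)
Common monic factor: t - 7


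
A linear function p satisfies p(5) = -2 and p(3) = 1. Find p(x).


p(x) = mx + b. Using p(5)=-2, p(3)=1:
m = (-2 - 1)/(5 - 3) = -3/2 = -3/2
b = -2 - m*(5) = -2 + 15/2 = 11/2
p(x) = -(3/2)x + (11/2)


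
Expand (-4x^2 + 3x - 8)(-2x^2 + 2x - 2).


Distribute each term of the first polynomial:
  (-4x^2)(-2x^2 + 2x - 2) = 8x^4 - 8x^3 + 8x^2
  (3x)(-2x^2 + 2x - 2) = -6x^3 + 6x^2 - 6x
  (-8)(-2x^2 + 2x - 2) = 16x^2 - 16x + 16
Sum: 8x^4 - 14x^3 + 30x^2 - 22x + 16


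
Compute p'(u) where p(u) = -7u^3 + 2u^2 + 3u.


Apply the power rule term by term:
  d/du(-7u^3) = -21u^2
  d/du(2u^2) = 4u
  d/du(3u) = 3
p'(u) = -21u^2 + 4u + 3


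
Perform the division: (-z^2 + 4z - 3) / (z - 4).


(-z^2 + 4z - 3) / (z - 4)
Step 1: -z * (z - 4) = -z^2 + 4z; subtract.
Step 2: 0 * (z - 4) = 0; subtract.
Quotient: -z, Remainder: -3


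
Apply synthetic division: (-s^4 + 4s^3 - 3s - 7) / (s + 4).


Synthetic division with c = -4. Coefficients: -1, 4, 0, -3, -7
Bring down -1.
  -1 * -4 = 4; 4 + 4 = 8
  8 * -4 = -32; -32 + 0 = -32
  -32 * -4 = 128; 128 - 3 = 125
  125 * -4 = -500; -500 - 7 = -507
Quotient: -s^3 + 8s^2 - 32s + 125, Remainder: -507


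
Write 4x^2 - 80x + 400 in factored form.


Roots satisfy r1 + r2 = -b/a = 20 and r1*r2 = c/a = 100.
So r1 = 10, r2 = 10.
4x^2 - 80x + 400 = 4(x - r1)(x - r2) = 4(x - 10)(x - 10)


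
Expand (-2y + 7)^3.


Expand (-2y + 7)^3 by repeated multiplication:
  (-2y + 7)^2 = 4y^2 - 28y + 49
= -8y^3 + 84y^2 - 294y + 343


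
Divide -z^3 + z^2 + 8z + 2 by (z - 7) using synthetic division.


Synthetic division with c = 7. Coefficients: -1, 1, 8, 2
Bring down -1.
  -1 * 7 = -7; -7 + 1 = -6
  -6 * 7 = -42; -42 + 8 = -34
  -34 * 7 = -238; -238 + 2 = -236
Quotient: -z^2 - 6z - 34, Remainder: -236


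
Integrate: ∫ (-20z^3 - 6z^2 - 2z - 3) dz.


Reverse power rule on each term:
  ∫ -20z^3 dz = -5z^4
  ∫ -6z^2 dz = -2z^3
  ∫ -2z dz = -z^2
  ∫ -3 dz = -3z
F(z) = -5z^4 - 2z^3 - z^2 - 3z + C


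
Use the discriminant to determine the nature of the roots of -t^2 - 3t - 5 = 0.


D = b^2 - 4ac = (-3)^2 - 4(-1)(-5) = 9 - 20 = -11
Since D < 0: two complex conjugate roots (no real roots)


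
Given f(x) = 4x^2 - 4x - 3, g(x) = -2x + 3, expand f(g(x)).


Substitute g(x) into f:
f(g(x)) = 4*(-2x + 3)^2 + (-4)*(-2x + 3) + (-3)
(-2x + 3)^2 = 4x^2 - 12x + 9
Expand and combine: 16x^2 - 40x + 21


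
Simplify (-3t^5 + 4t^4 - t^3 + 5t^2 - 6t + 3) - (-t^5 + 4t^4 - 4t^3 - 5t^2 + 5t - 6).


Distribute the minus sign:
  (-3t^5 + 4t^4 - t^3 + 5t^2 - 6t + 3)
- (-t^5 + 4t^4 - 4t^3 - 5t^2 + 5t - 6)
Negate second polynomial: t^5 - 4t^4 + 4t^3 + 5t^2 - 5t + 6
Add: -2t^5 + 3t^3 + 10t^2 - 11t + 9


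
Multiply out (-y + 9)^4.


Expand (-y + 9)^4 by repeated multiplication:
  (-y + 9)^2 = y^2 - 18y + 81
  (-y + 9)^3 = -y^3 + 27y^2 - 243y + 729
= y^4 - 36y^3 + 486y^2 - 2916y + 6561


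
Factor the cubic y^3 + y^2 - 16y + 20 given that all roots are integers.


Try integer roots (divisors of 20). y=-5: p(-5)=0.
Divide out (y + 5): quotient is y^2 - 4y + 4.
Factor the quadratic: (y - 2)(y - 2)
Result: (y + 5)(y - 2)(y - 2)


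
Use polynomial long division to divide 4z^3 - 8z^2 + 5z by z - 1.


(4z^3 - 8z^2 + 5z) / (z - 1)
Step 1: 4z^2 * (z - 1) = 4z^3 - 4z^2; subtract.
Step 2: -4z * (z - 1) = -4z^2 + 4z; subtract.
Step 3: 1 * (z - 1) = z - 1; subtract.
Quotient: 4z^2 - 4z + 1, Remainder: 1


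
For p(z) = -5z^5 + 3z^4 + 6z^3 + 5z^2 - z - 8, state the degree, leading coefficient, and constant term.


Highest power of z is 5, with coefficient -5. Constant term is -8.
Degree = 5, leading coefficient = -5, constant term = -8


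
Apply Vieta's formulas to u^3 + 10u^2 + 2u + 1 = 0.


Monic cubic u^3+bu^2+cu+d=0: sum=-b, pairwise sum=c, product=-d.
b=10, c=2, d=1
r1+r2+r3 = -10
r1r2+r1r3+r2r3 = 2
r1r2r3 = -1


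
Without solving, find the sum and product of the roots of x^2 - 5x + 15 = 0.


For ax^2+bx+c=0: sum = -b/a, product = c/a.
a=1, b=-5, c=15
Sum = -(-5)/1 = 5
Product = (15)/1 = 15


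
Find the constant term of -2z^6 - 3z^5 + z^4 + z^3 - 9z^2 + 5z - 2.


Read off the constant term: -2


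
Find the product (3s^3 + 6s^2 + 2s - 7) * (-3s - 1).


Distribute each term of the first polynomial:
  (3s^3)(-3s - 1) = -9s^4 - 3s^3
  (6s^2)(-3s - 1) = -18s^3 - 6s^2
  (2s)(-3s - 1) = -6s^2 - 2s
  (-7)(-3s - 1) = 21s + 7
Sum: -9s^4 - 21s^3 - 12s^2 + 19s + 7


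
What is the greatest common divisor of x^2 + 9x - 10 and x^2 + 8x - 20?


Factor each:
  x^2 + 9x - 10 = (x + 10)(x - 1)
  x^2 + 8x - 20 = (x + 10)(x - 2)
Common monic factor: x + 10


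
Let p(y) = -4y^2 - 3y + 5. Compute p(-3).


Using direct substitution:
  -4 * (-3)^2 = -36
  -3 * (-3)^1 = 9
  constant: 5
Sum = -36 + 9 + 5 = -22


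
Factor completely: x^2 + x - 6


Roots satisfy r1 + r2 = -b/a = -1 and r1*r2 = c/a = -6.
So r1 = -3, r2 = 2.
x^2 + x - 6 = (x - r1)(x - r2) = (x + 3)(x - 2)


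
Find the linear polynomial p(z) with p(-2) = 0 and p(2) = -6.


p(z) = mz + b. Using p(-2)=0, p(2)=-6:
m = (0 + 6)/(-2 - 2) = 6/-4 = -3/2
b = 0 - m*(-2) = 0 - 3 = -3
p(z) = -(3/2)z - 3


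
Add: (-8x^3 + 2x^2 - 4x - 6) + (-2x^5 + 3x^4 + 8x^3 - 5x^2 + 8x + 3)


Align terms by degree and add:
  -8x^3 + 2x^2 - 4x - 6
  -2x^5 + 3x^4 + 8x^3 - 5x^2 + 8x + 3
= -2x^5 + 3x^4 - 3x^2 + 4x - 3


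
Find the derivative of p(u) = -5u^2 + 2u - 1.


Apply the power rule term by term:
  d/du(-5u^2) = -10u
  d/du(2u) = 2
  d/du(-1) = 0
p'(u) = -10u + 2


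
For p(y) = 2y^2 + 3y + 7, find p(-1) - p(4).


p(-1) = 6
p(4) = 51
p(-1) - p(4) = 6 - 51 = -45


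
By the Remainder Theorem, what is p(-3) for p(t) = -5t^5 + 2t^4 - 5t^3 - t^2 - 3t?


By the Remainder Theorem, the remainder equals p(-3):
  -5*(-3)^5 = 1215
  2*(-3)^4 = 162
  -5*(-3)^3 = 135
  -1*(-3)^2 = -9
  -3*(-3)^1 = 9
  constant: 0
Sum: 1215 + 162 + 135 - 9 + 9 + 0 = 1512


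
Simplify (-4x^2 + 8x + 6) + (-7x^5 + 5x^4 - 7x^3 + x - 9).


Align terms by degree and add:
  -4x^2 + 8x + 6
  -7x^5 + 5x^4 - 7x^3 + x - 9
= -7x^5 + 5x^4 - 7x^3 - 4x^2 + 9x - 3


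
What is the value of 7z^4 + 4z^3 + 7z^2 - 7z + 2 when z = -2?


Using direct substitution:
  7 * (-2)^4 = 112
  4 * (-2)^3 = -32
  7 * (-2)^2 = 28
  -7 * (-2)^1 = 14
  constant: 2
Sum = 112 - 32 + 28 + 14 + 2 = 124


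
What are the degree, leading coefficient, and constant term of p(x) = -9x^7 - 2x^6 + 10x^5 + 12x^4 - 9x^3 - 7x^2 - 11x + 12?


Highest power of x is 7, with coefficient -9. Constant term is 12.
Degree = 7, leading coefficient = -9, constant term = 12


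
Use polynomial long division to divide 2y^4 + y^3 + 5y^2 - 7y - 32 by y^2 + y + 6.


(2y^4 + y^3 + 5y^2 - 7y - 32) / (y^2 + y + 6)
Step 1: 2y^2 * (y^2 + y + 6) = 2y^4 + 2y^3 + 12y^2; subtract.
Step 2: -y * (y^2 + y + 6) = -y^3 - y^2 - 6y; subtract.
Step 3: -6 * (y^2 + y + 6) = -6y^2 - 6y - 36; subtract.
Quotient: 2y^2 - y - 6, Remainder: 5y + 4


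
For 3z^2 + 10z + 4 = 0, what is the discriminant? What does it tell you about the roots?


D = b^2 - 4ac = (10)^2 - 4(3)(4) = 100 - 48 = 52
Since D > 0: two distinct irrational roots


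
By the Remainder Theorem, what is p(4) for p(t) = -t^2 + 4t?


By the Remainder Theorem, the remainder equals p(4):
  -1*(4)^2 = -16
  4*(4)^1 = 16
  constant: 0
Sum: -16 + 16 + 0 = 0


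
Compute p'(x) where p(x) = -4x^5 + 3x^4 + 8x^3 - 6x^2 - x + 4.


Apply the power rule term by term:
  d/dx(-4x^5) = -20x^4
  d/dx(3x^4) = 12x^3
  d/dx(8x^3) = 24x^2
  d/dx(-6x^2) = -12x
  d/dx(-x) = -1
  d/dx(4) = 0
p'(x) = -20x^4 + 12x^3 + 24x^2 - 12x - 1


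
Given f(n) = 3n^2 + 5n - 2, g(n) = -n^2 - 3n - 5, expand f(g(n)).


Substitute g(n) into f:
f(g(n)) = 3*(-n^2 - 3n - 5)^2 + 5*(-n^2 - 3n - 5) + (-2)
(-n^2 - 3n - 5)^2 = n^4 + 6n^3 + 19n^2 + 30n + 25
Expand and combine: 3n^4 + 18n^3 + 52n^2 + 75n + 48


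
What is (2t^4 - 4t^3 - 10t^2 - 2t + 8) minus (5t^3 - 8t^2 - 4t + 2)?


Distribute the minus sign:
  (2t^4 - 4t^3 - 10t^2 - 2t + 8)
- (5t^3 - 8t^2 - 4t + 2)
Negate second polynomial: -5t^3 + 8t^2 + 4t - 2
Add: 2t^4 - 9t^3 - 2t^2 + 2t + 6


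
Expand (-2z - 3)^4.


Expand (-2z - 3)^4 by repeated multiplication:
  (-2z - 3)^2 = 4z^2 + 12z + 9
  (-2z - 3)^3 = -8z^3 - 36z^2 - 54z - 27
= 16z^4 + 96z^3 + 216z^2 + 216z + 81


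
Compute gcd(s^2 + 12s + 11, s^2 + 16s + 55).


Factor each:
  s^2 + 12s + 11 = (s + 11)(s + 1)
  s^2 + 16s + 55 = (s + 11)(s + 5)
Common monic factor: s + 11


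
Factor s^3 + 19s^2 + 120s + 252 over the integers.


Try integer roots (divisors of 252). s=-7: p(-7)=0.
Divide out (s + 7): quotient is s^2 + 12s + 36.
Factor the quadratic: (s + 6)(s + 6)
Result: (s + 7)(s + 6)(s + 6)


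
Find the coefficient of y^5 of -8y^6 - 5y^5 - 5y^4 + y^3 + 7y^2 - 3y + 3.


Read off the coefficient of y^5: -5


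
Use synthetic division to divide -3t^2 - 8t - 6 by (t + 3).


Synthetic division with c = -3. Coefficients: -3, -8, -6
Bring down -3.
  -3 * -3 = 9; 9 - 8 = 1
  1 * -3 = -3; -3 - 6 = -9
Quotient: -3t + 1, Remainder: -9


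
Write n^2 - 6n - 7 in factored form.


Roots satisfy r1 + r2 = -b/a = 6 and r1*r2 = c/a = -7.
So r1 = 7, r2 = -1.
n^2 - 6n - 7 = (n - r1)(n - r2) = (n - 7)(n + 1)


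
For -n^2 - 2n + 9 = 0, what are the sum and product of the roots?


For an^2+bn+c=0: sum = -b/a, product = c/a.
a=-1, b=-2, c=9
Sum = -(-2)/-1 = -2
Product = (9)/-1 = -9


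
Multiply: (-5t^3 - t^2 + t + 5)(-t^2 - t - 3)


Distribute each term of the first polynomial:
  (-5t^3)(-t^2 - t - 3) = 5t^5 + 5t^4 + 15t^3
  (-t^2)(-t^2 - t - 3) = t^4 + t^3 + 3t^2
  (t)(-t^2 - t - 3) = -t^3 - t^2 - 3t
  (5)(-t^2 - t - 3) = -5t^2 - 5t - 15
Sum: 5t^5 + 6t^4 + 15t^3 - 3t^2 - 8t - 15
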